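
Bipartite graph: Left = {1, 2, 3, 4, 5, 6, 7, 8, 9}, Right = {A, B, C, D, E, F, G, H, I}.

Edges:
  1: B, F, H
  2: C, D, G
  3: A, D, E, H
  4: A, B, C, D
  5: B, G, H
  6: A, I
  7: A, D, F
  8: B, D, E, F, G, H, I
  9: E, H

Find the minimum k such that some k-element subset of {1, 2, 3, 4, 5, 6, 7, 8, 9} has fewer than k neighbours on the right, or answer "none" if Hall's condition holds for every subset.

none

A matching saturating every left vertex exists, for instance 1→B, 2→C, 3→D, 4→A, 5→G, 6→I, 7→F, 8→H, 9→E.
By Hall's marriage theorem, this means |N(S)| ≥ |S| for every subset S, so no violating subset exists.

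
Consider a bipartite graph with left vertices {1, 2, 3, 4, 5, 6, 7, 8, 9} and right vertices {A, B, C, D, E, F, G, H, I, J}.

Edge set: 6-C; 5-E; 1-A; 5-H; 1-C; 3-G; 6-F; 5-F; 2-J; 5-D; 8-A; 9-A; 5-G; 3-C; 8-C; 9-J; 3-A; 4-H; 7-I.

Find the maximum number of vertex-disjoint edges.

A valid assignment of size 8: 1–A, 2–J, 3–G, 4–H, 5–E, 6–F, 7–I, 8–C.
The set {1, 2, 8, 9} has only 3 neighbours ({A, C, J}), so by Hall's theorem at most 8 of the 9 left vertices can be matched.

8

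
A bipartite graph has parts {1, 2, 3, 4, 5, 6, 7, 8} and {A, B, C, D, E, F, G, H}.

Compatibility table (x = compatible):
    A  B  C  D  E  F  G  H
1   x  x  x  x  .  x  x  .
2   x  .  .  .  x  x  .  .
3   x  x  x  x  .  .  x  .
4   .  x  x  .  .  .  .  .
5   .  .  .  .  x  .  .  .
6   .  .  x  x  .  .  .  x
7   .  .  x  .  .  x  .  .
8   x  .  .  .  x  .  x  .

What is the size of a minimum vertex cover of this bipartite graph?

The 8 edges 1–A, 2–F, 3–D, 4–B, 5–E, 6–H, 7–C, 8–G form a matching, so any vertex cover needs at least 8 vertices (one per matched edge).
Conversely {1, 2, 3, 4, 5, 6, 7, 8} meets every edge and has exactly 8 vertices, so 8 is optimal.

8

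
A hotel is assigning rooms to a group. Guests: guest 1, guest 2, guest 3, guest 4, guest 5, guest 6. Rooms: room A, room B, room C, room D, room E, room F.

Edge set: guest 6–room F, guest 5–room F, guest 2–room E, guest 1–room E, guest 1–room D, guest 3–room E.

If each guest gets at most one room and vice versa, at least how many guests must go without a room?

For example, pair guest 1–room D, guest 2–room E, guest 5–room F.
The set {guest 2, guest 3, guest 4, guest 5, guest 6} has only 2 neighbours ({room E, room F}), so by Hall's theorem at most 3 of the 6 guests can be matched.
That matches 3 of the 6, leaving 3 unmatched; no matching can do better.

3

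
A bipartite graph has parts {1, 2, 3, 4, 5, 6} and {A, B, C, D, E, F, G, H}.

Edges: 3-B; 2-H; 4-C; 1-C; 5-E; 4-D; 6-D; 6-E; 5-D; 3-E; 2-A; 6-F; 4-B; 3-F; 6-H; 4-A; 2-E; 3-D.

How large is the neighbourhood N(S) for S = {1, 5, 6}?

5

The union of neighbours of {1, 5, 6} is {C, D, E, F, H}, which has 5 elements.
Since |N(S)| = 5 ≥ |S| = 3, Hall's condition holds for this subset.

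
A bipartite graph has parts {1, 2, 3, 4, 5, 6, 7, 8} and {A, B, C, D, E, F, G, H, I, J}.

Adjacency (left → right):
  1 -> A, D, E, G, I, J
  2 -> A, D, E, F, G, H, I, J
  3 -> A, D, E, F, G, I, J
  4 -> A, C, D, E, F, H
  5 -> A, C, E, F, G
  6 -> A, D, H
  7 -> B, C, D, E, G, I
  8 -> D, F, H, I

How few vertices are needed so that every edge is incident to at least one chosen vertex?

8

{1, 2, 3, 4, 5, 6, 7, 8} is a vertex cover of size 8: every edge has an endpoint in this set.
No smaller cover exists because 1–G, 2–J, 3–A, 4–H, 5–C, 6–D, 7–E, 8–F is a matching of size 8, and a cover must include an endpoint of each of these disjoint edges (König's theorem).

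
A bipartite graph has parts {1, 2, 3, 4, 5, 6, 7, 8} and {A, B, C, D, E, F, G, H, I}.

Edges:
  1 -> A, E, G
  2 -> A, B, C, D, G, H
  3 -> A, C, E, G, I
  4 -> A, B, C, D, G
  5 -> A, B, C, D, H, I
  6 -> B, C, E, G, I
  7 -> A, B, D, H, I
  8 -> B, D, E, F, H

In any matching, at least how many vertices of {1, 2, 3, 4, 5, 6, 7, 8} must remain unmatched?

0

A valid assignment of size 8: 1-G, 2-B, 3-A, 4-C, 5-D, 6-I, 7-H, 8-E.
This saturates every left vertex, so 8 is the maximum.
That matches 8 of the 8, leaving 0 unmatched; no matching can do better.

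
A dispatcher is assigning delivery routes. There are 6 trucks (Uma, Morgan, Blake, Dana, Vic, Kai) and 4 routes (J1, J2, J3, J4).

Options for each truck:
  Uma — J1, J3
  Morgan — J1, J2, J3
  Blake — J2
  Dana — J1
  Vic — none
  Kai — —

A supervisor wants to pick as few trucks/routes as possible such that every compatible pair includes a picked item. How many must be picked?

A maximum matching has 3 edges (e.g. Uma–J1, Morgan–J3, Blake–J2).
By König's theorem the minimum vertex cover has the same size. One such cover is {J1, J2, J3}.

3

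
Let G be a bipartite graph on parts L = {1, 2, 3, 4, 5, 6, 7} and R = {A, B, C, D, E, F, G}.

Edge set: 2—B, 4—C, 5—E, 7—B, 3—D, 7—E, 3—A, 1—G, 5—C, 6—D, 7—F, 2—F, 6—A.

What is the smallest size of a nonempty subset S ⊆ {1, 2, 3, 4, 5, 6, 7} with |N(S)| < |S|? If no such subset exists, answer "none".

A matching saturating every left vertex exists, for instance 1→G, 2→F, 3→A, 4→C, 5→E, 6→D, 7→B.
By Hall's marriage theorem, this means |N(S)| ≥ |S| for every subset S, so no violating subset exists.

none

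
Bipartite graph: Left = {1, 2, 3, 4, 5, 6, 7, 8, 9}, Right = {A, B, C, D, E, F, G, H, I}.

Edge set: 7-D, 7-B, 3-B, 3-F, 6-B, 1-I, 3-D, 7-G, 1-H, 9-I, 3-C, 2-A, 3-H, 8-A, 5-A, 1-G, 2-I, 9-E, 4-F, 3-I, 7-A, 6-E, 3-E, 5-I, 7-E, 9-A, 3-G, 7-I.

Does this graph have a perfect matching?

No

The set {2, 5, 8} has only 2 neighbours ({A, I}), so by Hall's theorem at most 8 of the 9 left vertices can be matched.
Hence no matching covers every left vertex.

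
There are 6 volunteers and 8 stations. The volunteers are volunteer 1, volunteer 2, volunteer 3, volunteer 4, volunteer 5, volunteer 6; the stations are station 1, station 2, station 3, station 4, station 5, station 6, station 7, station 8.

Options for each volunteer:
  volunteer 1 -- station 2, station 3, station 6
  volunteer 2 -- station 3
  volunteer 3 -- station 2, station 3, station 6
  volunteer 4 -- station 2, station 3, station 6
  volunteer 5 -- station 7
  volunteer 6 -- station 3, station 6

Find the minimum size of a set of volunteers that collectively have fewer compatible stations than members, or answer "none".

4

Take S = {volunteer 1, volunteer 2, volunteer 3, volunteer 4}. Its neighbourhood is {station 2, station 3, station 6}, so |N(S)| = 3 < |S| = 4.
Every subset of size less than 4 has at least as many neighbours as members, so 4 is the minimum.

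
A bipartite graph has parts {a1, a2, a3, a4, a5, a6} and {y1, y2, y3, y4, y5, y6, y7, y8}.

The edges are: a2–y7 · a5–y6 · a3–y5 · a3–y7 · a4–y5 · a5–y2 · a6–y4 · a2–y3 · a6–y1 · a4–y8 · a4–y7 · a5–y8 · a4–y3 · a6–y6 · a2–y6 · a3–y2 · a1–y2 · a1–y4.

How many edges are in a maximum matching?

One maximum matching: a1-y2, a2-y6, a3-y7, a4-y3, a5-y8, a6-y1.
This saturates every left vertex, so 6 is the maximum.

6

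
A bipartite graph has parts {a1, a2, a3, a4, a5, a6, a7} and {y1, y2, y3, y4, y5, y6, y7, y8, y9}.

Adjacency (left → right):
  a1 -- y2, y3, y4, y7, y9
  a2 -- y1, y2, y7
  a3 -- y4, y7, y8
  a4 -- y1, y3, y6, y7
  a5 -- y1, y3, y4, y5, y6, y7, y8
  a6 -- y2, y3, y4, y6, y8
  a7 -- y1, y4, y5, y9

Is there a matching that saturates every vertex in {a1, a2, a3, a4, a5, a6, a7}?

Yes

For example, pair a1-y9, a2-y7, a3-y8, a4-y3, a5-y6, a6-y4, a7-y1.
Every left vertex is matched, so this matching saturates all of them.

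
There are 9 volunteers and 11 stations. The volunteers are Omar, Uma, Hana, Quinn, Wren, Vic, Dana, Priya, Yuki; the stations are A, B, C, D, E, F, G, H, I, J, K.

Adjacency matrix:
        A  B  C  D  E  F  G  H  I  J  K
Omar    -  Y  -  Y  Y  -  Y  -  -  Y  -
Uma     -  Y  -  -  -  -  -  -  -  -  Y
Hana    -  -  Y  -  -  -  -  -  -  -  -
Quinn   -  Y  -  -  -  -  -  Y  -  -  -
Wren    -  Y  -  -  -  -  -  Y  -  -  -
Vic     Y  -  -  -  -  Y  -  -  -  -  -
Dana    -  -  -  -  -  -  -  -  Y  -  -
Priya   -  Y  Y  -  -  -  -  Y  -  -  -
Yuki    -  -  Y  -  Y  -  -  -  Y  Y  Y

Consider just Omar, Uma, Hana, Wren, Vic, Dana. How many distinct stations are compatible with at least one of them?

11

The union of neighbours of {Omar, Uma, Hana, Wren, Vic, Dana} is {A, B, C, D, E, F, G, H, I, J, K}, which has 11 elements.
Since |N(S)| = 11 ≥ |S| = 6, Hall's condition holds for this subset.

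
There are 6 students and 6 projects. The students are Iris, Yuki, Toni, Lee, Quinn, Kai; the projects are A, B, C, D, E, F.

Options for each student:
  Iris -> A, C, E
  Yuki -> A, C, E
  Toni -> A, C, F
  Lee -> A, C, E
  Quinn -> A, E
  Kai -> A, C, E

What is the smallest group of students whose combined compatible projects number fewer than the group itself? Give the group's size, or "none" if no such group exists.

4

Take S = {Iris, Yuki, Lee, Quinn}. Its neighbourhood is {A, C, E}, so |N(S)| = 3 < |S| = 4.
Every subset of size less than 4 has at least as many neighbours as members, so 4 is the minimum.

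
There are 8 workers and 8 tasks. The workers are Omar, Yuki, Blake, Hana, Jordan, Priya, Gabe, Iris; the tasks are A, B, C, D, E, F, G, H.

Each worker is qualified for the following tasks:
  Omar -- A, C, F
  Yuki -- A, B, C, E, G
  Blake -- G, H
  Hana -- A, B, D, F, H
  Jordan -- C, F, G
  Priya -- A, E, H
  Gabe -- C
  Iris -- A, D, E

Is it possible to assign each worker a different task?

A valid assignment of size 8: Omar→A, Yuki→B, Blake→G, Hana→D, Jordan→F, Priya→H, Gabe→C, Iris→E.
All 8 workers are covered.

Yes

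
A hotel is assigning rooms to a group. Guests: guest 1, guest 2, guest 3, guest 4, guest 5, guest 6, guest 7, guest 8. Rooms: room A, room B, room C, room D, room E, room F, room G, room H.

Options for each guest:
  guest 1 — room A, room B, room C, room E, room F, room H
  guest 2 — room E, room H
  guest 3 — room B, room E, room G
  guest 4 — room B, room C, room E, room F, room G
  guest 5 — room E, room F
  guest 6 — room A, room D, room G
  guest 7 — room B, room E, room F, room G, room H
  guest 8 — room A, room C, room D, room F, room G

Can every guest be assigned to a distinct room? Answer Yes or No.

Yes

For example, pair guest 1→room A, guest 2→room H, guest 3→room E, guest 4→room C, guest 5→room F, guest 6→room G, guest 7→room B, guest 8→room D.
All 8 guests are covered.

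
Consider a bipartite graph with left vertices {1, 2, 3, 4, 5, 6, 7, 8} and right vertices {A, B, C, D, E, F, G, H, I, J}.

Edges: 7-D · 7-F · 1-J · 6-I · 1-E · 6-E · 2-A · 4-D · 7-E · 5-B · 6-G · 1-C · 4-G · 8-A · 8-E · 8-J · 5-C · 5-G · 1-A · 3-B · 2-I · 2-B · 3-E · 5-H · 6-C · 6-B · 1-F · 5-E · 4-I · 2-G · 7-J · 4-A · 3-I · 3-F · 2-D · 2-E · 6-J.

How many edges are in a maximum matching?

A valid assignment of size 8: 1-A, 2-G, 3-F, 4-I, 5-H, 6-B, 7-J, 8-E.
All 8 left vertices are matched, so no larger matching exists.

8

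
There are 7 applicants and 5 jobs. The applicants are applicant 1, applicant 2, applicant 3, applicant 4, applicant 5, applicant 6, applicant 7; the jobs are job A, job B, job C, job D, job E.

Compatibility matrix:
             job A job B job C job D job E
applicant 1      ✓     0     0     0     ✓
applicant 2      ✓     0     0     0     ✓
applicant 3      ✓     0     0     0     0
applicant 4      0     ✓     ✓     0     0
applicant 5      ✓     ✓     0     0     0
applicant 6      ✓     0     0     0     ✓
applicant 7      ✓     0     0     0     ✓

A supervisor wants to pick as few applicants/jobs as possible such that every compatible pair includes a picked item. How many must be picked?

4

{applicant 4, applicant 5, job A, job E} is a vertex cover of size 4: every edge has an endpoint in this set.
No smaller cover exists because applicant 1–job E, applicant 2–job A, applicant 4–job C, applicant 5–job B is a matching of size 4, and a cover must include an endpoint of each of these disjoint edges (König's theorem).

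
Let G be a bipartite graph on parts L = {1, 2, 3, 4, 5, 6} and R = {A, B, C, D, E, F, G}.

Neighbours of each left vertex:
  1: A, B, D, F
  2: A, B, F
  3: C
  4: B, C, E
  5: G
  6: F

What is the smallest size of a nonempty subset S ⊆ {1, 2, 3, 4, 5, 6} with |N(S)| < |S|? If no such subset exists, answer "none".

A matching saturating every left vertex exists, for instance 1→D, 2→B, 3→C, 4→E, 5→G, 6→F.
By Hall's marriage theorem, this means |N(S)| ≥ |S| for every subset S, so no violating subset exists.

none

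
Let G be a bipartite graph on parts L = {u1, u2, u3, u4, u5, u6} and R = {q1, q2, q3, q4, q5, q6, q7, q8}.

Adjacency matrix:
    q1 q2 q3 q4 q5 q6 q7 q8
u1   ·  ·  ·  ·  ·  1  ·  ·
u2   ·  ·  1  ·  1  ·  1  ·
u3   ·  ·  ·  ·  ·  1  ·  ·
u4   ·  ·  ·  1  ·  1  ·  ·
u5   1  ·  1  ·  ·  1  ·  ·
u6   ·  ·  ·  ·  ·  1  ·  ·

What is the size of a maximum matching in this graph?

One maximum matching: u1–q6, u2–q7, u4–q4, u5–q3.
The set {u1, u3, u6} has only 1 neighbour ({q6}), so by Hall's theorem at most 4 of the 6 left vertices can be matched.

4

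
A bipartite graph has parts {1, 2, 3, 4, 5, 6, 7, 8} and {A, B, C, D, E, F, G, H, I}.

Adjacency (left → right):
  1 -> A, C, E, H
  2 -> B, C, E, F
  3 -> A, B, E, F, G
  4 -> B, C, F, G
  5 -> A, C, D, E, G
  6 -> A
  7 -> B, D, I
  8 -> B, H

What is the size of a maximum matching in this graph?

One maximum matching: 1→H, 2→E, 3→F, 4→C, 5→G, 6→A, 7→D, 8→B.
All 8 left vertices are matched, so no larger matching exists.

8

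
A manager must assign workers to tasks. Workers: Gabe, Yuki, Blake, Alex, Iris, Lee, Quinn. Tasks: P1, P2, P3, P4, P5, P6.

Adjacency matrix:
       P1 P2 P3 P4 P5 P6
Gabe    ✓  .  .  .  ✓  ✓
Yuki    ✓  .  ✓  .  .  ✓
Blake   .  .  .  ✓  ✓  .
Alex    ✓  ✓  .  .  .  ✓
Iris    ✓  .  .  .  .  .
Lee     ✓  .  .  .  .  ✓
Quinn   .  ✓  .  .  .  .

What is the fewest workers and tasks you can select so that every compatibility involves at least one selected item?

6

A maximum matching has 6 edges (e.g. Gabe–P5, Yuki–P3, Blake–P4, Alex–P2, Iris–P1, Lee–P6).
By König's theorem the minimum vertex cover has the same size. One such cover is {Gabe, Yuki, Blake, P1, P2, P6}.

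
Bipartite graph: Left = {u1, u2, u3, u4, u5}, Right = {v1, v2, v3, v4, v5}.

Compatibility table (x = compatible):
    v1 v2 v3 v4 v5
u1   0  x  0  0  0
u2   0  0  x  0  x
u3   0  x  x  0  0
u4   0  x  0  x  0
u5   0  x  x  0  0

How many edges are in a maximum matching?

For example, pair u1→v2, u2→v5, u3→v3, u4→v4.
The set {u1, u3, u5} has only 2 neighbours ({v2, v3}), so by Hall's theorem at most 4 of the 5 left vertices can be matched.

4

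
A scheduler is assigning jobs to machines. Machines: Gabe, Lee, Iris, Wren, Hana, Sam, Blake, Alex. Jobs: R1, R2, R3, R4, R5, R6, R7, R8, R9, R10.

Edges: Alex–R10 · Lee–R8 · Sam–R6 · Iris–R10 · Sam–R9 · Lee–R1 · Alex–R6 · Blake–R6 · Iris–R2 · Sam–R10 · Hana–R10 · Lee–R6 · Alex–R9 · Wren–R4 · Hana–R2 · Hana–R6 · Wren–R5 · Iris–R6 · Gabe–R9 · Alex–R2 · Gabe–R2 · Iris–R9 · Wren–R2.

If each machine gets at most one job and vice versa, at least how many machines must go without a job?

2

One maximum matching: Gabe–R2, Lee–R8, Iris–R6, Wren–R4, Hana–R10, Sam–R9.
The set {Gabe, Iris, Hana, Sam, Blake, Alex} has only 4 neighbours ({R10, R2, R6, R9}), so by Hall's theorem at most 6 of the 8 machines can be matched.
That matches 6 of the 8, leaving 2 unmatched; no matching can do better.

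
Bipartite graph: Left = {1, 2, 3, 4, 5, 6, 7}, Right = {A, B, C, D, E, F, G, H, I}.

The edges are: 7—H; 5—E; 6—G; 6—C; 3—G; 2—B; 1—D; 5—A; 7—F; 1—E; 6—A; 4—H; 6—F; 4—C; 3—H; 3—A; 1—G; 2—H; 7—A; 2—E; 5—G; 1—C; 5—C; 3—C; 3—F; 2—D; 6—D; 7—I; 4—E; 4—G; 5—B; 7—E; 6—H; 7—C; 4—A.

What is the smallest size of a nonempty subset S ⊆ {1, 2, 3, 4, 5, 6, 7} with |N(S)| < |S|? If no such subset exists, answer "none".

A matching saturating every left vertex exists, for instance 1→C, 2→B, 3→F, 4→E, 5→G, 6→H, 7→A.
By Hall's marriage theorem, this means |N(S)| ≥ |S| for every subset S, so no violating subset exists.

none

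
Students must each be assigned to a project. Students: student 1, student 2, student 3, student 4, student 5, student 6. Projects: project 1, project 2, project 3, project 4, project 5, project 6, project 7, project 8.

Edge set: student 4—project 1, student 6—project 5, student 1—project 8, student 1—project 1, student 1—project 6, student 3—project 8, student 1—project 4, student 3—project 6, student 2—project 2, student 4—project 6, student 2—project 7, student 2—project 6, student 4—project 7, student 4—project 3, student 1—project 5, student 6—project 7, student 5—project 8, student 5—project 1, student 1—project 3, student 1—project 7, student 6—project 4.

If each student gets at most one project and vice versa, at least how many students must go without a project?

0

A valid assignment of size 6: student 1→project 3, student 2→project 2, student 3→project 6, student 4→project 7, student 5→project 8, student 6→project 4.
All 6 students are matched, so no larger matching exists.
That matches 6 of the 6, leaving 0 unmatched; no matching can do better.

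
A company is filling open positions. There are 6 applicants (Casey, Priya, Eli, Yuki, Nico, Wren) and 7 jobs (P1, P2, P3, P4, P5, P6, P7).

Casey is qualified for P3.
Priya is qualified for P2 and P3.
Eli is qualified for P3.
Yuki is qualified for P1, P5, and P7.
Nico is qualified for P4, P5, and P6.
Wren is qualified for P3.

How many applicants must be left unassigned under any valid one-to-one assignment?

2

A valid assignment of size 4: Casey-P3, Priya-P2, Yuki-P1, Nico-P5.
The set {Casey, Eli, Wren} has only 1 neighbour ({P3}), so by Hall's theorem at most 4 of the 6 applicants can be matched.
That matches 4 of the 6, leaving 2 unmatched; no matching can do better.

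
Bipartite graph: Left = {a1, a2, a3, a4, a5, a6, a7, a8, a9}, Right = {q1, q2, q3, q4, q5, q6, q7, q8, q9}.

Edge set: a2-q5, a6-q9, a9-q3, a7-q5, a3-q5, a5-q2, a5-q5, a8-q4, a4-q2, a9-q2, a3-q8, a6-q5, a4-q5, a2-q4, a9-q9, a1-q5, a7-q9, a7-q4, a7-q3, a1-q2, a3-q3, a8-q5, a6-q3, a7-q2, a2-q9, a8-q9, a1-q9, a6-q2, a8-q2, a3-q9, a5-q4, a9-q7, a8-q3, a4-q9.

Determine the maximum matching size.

A valid assignment of size 7: a1→q9, a2→q4, a3→q8, a4→q5, a5→q2, a6→q3, a9→q7.
The set {a1, a2, a4, a5, a6, a7, a8} has only 5 neighbours ({q2, q3, q4, q5, q9}), so by Hall's theorem at most 7 of the 9 left vertices can be matched.

7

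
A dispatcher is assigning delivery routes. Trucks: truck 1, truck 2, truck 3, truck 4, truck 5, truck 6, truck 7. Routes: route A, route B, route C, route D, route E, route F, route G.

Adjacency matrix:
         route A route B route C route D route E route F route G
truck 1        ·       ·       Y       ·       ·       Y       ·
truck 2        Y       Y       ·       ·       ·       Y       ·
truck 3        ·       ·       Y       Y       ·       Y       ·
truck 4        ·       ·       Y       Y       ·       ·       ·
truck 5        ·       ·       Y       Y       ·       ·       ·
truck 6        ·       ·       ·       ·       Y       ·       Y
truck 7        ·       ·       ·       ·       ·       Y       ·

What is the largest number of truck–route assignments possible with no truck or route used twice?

For example, pair truck 1→route C, truck 2→route B, truck 3→route F, truck 4→route D, truck 6→route E.
The set {truck 1, truck 3, truck 4, truck 5, truck 7} has only 3 neighbours ({route C, route D, route F}), so by Hall's theorem at most 5 of the 7 trucks can be matched.

5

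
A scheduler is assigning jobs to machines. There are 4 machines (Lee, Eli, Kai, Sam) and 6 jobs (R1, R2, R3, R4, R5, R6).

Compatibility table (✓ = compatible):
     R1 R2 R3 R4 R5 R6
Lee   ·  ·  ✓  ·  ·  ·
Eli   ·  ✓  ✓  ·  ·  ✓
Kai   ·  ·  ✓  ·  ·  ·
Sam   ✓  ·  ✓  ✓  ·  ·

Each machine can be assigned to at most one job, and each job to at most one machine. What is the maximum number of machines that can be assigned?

3

For example, pair Lee–R3, Eli–R6, Sam–R4.
The set {Lee, Kai} has only 1 neighbour ({R3}), so by Hall's theorem at most 3 of the 4 machines can be matched.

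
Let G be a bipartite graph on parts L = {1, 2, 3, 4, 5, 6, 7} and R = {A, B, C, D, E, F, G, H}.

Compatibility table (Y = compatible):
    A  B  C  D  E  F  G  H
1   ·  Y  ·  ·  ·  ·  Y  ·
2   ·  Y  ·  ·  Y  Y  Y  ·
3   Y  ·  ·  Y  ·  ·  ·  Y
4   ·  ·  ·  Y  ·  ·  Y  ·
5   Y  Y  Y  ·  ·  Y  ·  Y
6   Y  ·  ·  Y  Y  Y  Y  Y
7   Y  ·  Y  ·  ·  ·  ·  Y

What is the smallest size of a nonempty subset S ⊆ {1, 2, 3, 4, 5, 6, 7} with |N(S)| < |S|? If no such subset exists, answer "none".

none

A matching saturating every left vertex exists, for instance 1→B, 2→E, 3→H, 4→D, 5→A, 6→G, 7→C.
By Hall's marriage theorem, this means |N(S)| ≥ |S| for every subset S, so no violating subset exists.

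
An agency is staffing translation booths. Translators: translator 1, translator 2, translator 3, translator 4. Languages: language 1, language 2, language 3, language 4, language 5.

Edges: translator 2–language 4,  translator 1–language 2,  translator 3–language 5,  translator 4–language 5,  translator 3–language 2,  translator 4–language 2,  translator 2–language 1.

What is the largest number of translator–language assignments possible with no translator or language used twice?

A valid assignment of size 3: translator 1-language 2, translator 2-language 4, translator 3-language 5.
The set {translator 1, translator 3, translator 4} has only 2 neighbours ({language 2, language 5}), so by Hall's theorem at most 3 of the 4 translators can be matched.

3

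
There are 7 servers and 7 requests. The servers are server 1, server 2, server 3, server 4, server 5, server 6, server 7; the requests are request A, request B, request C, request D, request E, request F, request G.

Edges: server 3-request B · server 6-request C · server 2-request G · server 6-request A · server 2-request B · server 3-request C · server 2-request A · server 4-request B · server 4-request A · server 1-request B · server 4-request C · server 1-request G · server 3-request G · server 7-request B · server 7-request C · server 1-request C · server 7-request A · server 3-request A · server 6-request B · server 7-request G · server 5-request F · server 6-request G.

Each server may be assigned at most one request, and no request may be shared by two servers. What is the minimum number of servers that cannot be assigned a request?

A valid assignment of size 5: server 1–request G, server 2–request B, server 3–request A, server 4–request C, server 5–request F.
The set {server 1, server 2, server 3, server 4, server 6, server 7} has only 4 neighbours ({request A, request B, request C, request G}), so by Hall's theorem at most 5 of the 7 servers can be matched.
That matches 5 of the 7, leaving 2 unmatched; no matching can do better.

2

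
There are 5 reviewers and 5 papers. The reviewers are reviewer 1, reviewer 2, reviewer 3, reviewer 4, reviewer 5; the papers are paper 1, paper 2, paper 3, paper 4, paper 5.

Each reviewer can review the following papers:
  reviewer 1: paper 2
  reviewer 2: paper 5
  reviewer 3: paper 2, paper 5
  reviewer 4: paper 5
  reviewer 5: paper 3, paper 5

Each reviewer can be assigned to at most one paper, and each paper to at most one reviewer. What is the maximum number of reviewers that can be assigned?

3

One maximum matching: reviewer 1–paper 2, reviewer 2–paper 5, reviewer 5–paper 3.
The set {reviewer 1, reviewer 2, reviewer 3, reviewer 4} has only 2 neighbours ({paper 2, paper 5}), so by Hall's theorem at most 3 of the 5 reviewers can be matched.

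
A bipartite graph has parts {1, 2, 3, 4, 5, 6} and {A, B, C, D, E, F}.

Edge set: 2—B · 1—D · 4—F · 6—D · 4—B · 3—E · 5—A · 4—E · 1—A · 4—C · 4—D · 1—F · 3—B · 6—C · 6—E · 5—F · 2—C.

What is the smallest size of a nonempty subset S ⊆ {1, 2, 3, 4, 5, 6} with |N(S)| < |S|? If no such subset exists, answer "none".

A matching saturating every left vertex exists, for instance 1→D, 2→C, 3→B, 4→F, 5→A, 6→E.
By Hall's marriage theorem, this means |N(S)| ≥ |S| for every subset S, so no violating subset exists.

none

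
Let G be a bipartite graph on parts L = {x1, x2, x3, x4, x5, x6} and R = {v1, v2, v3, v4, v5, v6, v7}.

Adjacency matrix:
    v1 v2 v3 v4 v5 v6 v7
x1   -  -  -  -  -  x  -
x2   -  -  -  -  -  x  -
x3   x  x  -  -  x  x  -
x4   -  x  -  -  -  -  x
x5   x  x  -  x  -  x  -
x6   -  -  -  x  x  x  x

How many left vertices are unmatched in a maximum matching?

For example, pair x1-v6, x3-v5, x4-v2, x5-v1, x6-v7.
The set {x1, x2} has only 1 neighbour ({v6}), so by Hall's theorem at most 5 of the 6 left vertices can be matched.
That matches 5 of the 6, leaving 1 unmatched; no matching can do better.

1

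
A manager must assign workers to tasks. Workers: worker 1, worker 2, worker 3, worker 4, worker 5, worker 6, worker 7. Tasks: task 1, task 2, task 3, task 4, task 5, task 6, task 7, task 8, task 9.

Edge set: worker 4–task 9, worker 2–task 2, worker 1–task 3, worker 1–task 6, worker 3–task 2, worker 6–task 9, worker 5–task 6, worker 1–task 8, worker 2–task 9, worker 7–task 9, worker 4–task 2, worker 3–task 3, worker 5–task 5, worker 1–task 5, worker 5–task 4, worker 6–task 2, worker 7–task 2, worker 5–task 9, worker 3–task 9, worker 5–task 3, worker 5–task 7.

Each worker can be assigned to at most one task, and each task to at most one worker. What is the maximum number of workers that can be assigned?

5

One maximum matching: worker 1-task 8, worker 2-task 9, worker 3-task 3, worker 4-task 2, worker 5-task 4.
The set {worker 2, worker 4, worker 6, worker 7} has only 2 neighbours ({task 2, task 9}), so by Hall's theorem at most 5 of the 7 workers can be matched.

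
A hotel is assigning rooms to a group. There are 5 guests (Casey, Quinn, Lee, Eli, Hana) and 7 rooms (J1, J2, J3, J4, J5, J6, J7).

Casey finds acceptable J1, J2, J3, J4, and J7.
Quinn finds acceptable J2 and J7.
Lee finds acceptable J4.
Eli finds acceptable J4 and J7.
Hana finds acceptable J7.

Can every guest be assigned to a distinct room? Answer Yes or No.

No

The set {Lee, Eli, Hana} has only 2 neighbours ({J4, J7}), so by Hall's theorem at most 4 of the 5 guests can be matched.
Hence no matching covers every guest.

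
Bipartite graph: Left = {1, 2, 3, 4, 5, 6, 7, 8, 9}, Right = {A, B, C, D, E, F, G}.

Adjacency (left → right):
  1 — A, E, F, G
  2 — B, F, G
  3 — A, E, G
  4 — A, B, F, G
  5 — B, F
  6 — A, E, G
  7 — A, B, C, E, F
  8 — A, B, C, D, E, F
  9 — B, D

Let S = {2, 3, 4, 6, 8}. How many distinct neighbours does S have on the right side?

The union of neighbours of {2, 3, 4, 6, 8} is {A, B, C, D, E, F, G}, which has 7 elements.
Since |N(S)| = 7 ≥ |S| = 5, Hall's condition holds for this subset.

7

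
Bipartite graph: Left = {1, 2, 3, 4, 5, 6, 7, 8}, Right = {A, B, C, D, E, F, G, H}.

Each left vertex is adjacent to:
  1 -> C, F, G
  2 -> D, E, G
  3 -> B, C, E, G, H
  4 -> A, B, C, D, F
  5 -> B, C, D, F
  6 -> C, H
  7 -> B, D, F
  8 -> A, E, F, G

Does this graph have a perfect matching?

Yes

One maximum matching: 1-C, 2-D, 3-G, 4-A, 5-F, 6-H, 7-B, 8-E.
All 8 left vertices are covered.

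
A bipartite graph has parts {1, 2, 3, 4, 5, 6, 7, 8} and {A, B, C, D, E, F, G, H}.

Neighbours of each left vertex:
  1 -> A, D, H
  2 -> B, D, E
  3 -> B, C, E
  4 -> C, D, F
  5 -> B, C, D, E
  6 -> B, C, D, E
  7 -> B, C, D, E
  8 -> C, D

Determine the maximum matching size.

6

One maximum matching: 1-H, 2-D, 3-C, 4-F, 5-E, 6-B.
The set {2, 3, 5, 6, 7, 8} has only 4 neighbours ({B, C, D, E}), so by Hall's theorem at most 6 of the 8 left vertices can be matched.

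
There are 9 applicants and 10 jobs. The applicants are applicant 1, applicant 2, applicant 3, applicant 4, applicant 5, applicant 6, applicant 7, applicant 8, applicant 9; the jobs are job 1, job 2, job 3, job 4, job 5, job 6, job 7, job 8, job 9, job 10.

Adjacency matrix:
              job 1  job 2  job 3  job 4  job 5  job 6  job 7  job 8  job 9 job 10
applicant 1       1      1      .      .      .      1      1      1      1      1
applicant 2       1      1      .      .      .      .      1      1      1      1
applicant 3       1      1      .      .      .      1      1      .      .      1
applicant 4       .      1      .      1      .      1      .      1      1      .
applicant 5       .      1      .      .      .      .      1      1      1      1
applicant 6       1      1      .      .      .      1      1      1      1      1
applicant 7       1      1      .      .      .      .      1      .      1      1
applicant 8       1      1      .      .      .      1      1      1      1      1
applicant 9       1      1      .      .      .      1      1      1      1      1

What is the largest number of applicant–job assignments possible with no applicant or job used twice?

A valid assignment of size 8: applicant 1→job 2, applicant 2→job 8, applicant 3→job 6, applicant 4→job 4, applicant 5→job 10, applicant 6→job 1, applicant 7→job 7, applicant 8→job 9.
The set {applicant 1, applicant 2, applicant 3, applicant 5, applicant 6, applicant 7, applicant 8, applicant 9} has only 7 neighbours ({job 1, job 10, job 2, job 6, job 7, job 8, job 9}), so by Hall's theorem at most 8 of the 9 applicants can be matched.

8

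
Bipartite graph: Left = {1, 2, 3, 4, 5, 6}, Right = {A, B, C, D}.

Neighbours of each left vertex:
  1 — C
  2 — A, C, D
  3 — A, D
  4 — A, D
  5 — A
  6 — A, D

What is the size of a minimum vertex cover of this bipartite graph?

A maximum matching has 3 edges (e.g. 1–C, 2–A, 3–D).
By König's theorem the minimum vertex cover has the same size. One such cover is {A, C, D}.

3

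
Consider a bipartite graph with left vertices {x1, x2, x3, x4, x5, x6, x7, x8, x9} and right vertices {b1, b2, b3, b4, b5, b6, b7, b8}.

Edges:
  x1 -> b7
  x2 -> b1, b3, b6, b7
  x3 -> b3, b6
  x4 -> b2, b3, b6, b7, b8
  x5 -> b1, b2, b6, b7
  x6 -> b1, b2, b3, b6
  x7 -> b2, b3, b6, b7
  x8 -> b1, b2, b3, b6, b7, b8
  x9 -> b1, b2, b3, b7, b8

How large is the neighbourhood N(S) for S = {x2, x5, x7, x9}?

The union of neighbours of {x2, x5, x7, x9} is {b1, b2, b3, b6, b7, b8}, which has 6 elements.
Since |N(S)| = 6 ≥ |S| = 4, Hall's condition holds for this subset.

6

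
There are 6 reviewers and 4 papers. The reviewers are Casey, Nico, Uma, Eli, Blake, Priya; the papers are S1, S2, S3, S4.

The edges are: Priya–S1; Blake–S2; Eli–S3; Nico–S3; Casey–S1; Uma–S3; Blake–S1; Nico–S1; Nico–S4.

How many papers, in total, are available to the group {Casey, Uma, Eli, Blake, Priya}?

The union of neighbours of {Casey, Uma, Eli, Blake, Priya} is {S1, S2, S3}, which has 3 elements.
Since |N(S)| = 3 < |S| = 5, Hall's condition fails for this subset.

3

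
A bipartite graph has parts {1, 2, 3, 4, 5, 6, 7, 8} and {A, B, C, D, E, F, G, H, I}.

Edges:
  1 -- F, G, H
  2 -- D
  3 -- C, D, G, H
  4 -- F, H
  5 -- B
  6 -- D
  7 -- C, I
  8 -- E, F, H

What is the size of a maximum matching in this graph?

7

One maximum matching: 1–G, 2–D, 3–C, 4–F, 5–B, 7–I, 8–H.
The set {2, 6} has only 1 neighbour ({D}), so by Hall's theorem at most 7 of the 8 left vertices can be matched.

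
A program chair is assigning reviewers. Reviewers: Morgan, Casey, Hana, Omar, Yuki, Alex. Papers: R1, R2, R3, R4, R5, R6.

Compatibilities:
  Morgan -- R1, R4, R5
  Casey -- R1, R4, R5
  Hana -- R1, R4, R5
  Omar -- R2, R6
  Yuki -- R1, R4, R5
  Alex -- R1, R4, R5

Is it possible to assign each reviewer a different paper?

The set {Morgan, Casey, Hana, Yuki, Alex} has only 3 neighbours ({R1, R4, R5}), so by Hall's theorem at most 4 of the 6 reviewers can be matched.
Hence no matching covers every reviewer.

No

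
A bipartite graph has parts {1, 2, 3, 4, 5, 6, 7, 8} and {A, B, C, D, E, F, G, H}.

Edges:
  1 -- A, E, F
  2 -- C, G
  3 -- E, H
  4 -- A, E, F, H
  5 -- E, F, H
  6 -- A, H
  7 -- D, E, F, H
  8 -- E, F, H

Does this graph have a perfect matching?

No

The set {1, 3, 4, 5, 6, 8} has only 4 neighbours ({A, E, F, H}), so by Hall's theorem at most 6 of the 8 left vertices can be matched.
Hence no matching covers every left vertex.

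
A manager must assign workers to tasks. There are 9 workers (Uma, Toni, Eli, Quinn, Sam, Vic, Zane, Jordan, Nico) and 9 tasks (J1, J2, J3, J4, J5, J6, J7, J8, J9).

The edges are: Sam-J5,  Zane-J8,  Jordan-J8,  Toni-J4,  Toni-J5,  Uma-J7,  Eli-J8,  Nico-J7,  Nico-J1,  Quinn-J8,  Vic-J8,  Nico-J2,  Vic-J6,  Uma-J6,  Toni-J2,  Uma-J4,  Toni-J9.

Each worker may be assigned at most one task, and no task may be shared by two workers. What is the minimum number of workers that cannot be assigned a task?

3

For example, pair Uma→J4, Toni→J9, Eli→J8, Sam→J5, Vic→J6, Nico→J7.
The set {Eli, Quinn, Zane, Jordan} has only 1 neighbour ({J8}), so by Hall's theorem at most 6 of the 9 workers can be matched.
That matches 6 of the 9, leaving 3 unmatched; no matching can do better.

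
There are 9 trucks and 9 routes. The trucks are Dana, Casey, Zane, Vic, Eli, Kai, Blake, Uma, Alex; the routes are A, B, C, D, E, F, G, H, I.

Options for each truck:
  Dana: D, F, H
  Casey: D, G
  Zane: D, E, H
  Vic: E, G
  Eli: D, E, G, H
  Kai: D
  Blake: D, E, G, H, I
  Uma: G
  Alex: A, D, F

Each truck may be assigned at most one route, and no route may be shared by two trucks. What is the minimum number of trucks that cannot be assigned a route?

One maximum matching: Dana–F, Casey–D, Zane–H, Vic–G, Eli–E, Blake–I, Alex–A.
The set {Casey, Zane, Vic, Eli, Kai, Uma} has only 4 neighbours ({D, E, G, H}), so by Hall's theorem at most 7 of the 9 trucks can be matched.
That matches 7 of the 9, leaving 2 unmatched; no matching can do better.

2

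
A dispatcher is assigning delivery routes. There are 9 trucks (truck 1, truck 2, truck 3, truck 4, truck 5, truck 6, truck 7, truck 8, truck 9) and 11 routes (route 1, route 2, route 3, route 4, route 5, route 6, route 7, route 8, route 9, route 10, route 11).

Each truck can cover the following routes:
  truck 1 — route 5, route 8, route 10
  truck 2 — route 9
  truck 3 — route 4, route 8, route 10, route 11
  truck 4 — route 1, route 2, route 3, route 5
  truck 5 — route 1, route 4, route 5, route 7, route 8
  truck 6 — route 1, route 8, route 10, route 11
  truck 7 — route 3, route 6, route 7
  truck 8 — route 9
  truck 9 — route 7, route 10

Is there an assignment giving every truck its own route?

No

The set {truck 2, truck 8} has only 1 neighbour ({route 9}), so by Hall's theorem at most 8 of the 9 trucks can be matched.
Hence no matching covers every truck.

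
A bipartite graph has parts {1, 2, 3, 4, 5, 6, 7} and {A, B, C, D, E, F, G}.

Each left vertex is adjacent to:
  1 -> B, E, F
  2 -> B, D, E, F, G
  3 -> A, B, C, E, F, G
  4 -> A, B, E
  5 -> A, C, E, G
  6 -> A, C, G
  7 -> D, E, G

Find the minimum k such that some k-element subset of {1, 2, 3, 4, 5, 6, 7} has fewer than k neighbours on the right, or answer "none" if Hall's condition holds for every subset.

none

A matching saturating every left vertex exists, for instance 1→F, 2→D, 3→A, 4→B, 5→C, 6→G, 7→E.
By Hall's marriage theorem, this means |N(S)| ≥ |S| for every subset S, so no violating subset exists.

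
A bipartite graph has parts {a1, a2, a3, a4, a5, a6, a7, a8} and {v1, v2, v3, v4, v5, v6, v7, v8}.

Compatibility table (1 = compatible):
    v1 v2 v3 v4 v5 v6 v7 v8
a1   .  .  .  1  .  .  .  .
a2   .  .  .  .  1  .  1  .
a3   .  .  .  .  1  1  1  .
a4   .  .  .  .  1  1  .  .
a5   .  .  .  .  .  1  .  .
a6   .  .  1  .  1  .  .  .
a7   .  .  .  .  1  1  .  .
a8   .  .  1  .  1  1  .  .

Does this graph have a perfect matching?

No

The set {a2, a3, a4, a5, a6, a7, a8} has only 4 neighbours ({v3, v5, v6, v7}), so by Hall's theorem at most 5 of the 8 left vertices can be matched.
Hence no matching covers every left vertex.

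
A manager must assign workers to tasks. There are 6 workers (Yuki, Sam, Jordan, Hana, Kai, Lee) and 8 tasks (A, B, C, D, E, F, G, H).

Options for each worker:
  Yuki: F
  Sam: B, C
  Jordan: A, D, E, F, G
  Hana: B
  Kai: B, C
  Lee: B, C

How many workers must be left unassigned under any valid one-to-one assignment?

For example, pair Yuki–F, Sam–C, Jordan–G, Hana–B.
The set {Sam, Hana, Kai, Lee} has only 2 neighbours ({B, C}), so by Hall's theorem at most 4 of the 6 workers can be matched.
That matches 4 of the 6, leaving 2 unmatched; no matching can do better.

2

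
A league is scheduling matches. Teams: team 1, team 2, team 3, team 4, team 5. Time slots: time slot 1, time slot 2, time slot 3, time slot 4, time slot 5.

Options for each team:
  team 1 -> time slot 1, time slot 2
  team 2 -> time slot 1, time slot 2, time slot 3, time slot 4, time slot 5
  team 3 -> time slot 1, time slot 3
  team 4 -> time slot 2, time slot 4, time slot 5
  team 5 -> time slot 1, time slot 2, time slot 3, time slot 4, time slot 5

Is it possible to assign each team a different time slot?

Yes

For example, pair team 1–time slot 1, team 2–time slot 4, team 3–time slot 3, team 4–time slot 2, team 5–time slot 5.
Every team is matched, so this is a perfect matching.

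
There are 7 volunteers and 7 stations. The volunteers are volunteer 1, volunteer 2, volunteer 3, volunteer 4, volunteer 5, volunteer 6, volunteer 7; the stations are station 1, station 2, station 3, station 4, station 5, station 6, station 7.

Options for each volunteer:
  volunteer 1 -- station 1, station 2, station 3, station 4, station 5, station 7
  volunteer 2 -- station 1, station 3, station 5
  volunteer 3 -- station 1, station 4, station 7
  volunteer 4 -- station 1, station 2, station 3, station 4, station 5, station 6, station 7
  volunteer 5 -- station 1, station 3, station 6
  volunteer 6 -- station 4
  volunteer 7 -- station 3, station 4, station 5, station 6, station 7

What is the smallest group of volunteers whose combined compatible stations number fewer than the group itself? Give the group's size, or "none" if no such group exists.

A matching saturating every volunteer exists, for instance volunteer 1→station 2, volunteer 2→station 5, volunteer 3→station 1, volunteer 4→station 6, volunteer 5→station 3, volunteer 6→station 4, volunteer 7→station 7.
By Hall's marriage theorem, this means |N(S)| ≥ |S| for every subset S, so no violating subset exists.

none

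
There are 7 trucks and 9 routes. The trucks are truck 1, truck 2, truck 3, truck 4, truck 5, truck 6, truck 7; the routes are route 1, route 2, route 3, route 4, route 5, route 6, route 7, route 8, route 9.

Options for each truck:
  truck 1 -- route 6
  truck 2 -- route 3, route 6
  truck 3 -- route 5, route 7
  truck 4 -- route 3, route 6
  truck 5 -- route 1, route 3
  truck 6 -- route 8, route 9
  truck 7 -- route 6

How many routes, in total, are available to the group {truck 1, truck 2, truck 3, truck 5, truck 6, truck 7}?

The union of neighbours of {truck 1, truck 2, truck 3, truck 5, truck 6, truck 7} is {route 1, route 3, route 5, route 6, route 7, route 8, route 9}, which has 7 elements.
Since |N(S)| = 7 ≥ |S| = 6, Hall's condition holds for this subset.

7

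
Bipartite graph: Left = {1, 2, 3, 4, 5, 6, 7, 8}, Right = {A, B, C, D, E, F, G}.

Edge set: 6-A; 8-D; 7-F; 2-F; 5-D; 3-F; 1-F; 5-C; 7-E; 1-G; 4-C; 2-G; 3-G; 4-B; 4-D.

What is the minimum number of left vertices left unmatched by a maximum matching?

For example, pair 1–G, 2–F, 4–B, 5–C, 6–A, 7–E, 8–D.
The set {1, 2, 3} has only 2 neighbours ({F, G}), so by Hall's theorem at most 7 of the 8 left vertices can be matched.
That matches 7 of the 8, leaving 1 unmatched; no matching can do better.

1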